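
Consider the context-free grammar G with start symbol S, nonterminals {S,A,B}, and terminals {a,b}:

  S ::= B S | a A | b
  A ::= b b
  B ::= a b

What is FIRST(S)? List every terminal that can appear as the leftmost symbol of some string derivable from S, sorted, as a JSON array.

Compute FIRST by fixpoint:
round 1:
  A via A→b b: +{b}
  B via B→a b: +{a}
  S via S→B S: +{a}
  S via S→b: +{b}
  FIRST(S)={a,b}  FIRST(A)={b}  FIRST(B)={a}
round 2: — fixpoint
  FIRST(S)={a,b}  FIRST(A)={b}  FIRST(B)={a}

FIRST(S) = ["a", "b"]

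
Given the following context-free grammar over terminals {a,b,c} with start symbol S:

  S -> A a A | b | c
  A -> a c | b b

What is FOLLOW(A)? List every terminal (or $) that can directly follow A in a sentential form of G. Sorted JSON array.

FIRST sets, iterate to fixpoint:
[1]
  A via A→a c: +{a}
  A via A→b b: +{b}
  S via S→A a A: +{a,b}
  S via S→c: +{c}
  FIRST[S]={a,b,c}  FIRST[A]={a,b}
[2] (stable)
  FIRST[S]={a,b,c}  FIRST[A]={a,b}

Compute FOLLOW by fixpoint:
seed FOLLOW(S) with $
pass 1:
  S→A a A: FOLLOW(A) ⊇ FIRST(a) = {a}; new: +{a}
  S→A a A: FOLLOW(A) ⊇ FOLLOW(S) ⊇ {$}; new: +{$}
  FOLLOW[S]={$}  FOLLOW[A]={$,a}
pass 2: — fixpoint
  FOLLOW[S]={$}  FOLLOW[A]={$,a}

FOLLOW(A) = ["$", "a"]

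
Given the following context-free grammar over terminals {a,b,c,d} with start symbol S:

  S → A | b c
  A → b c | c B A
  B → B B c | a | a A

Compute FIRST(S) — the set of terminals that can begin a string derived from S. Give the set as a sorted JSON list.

FIRST iteration:
iter 1:
  A via A→b c: +{b}
  A via A→c B A: +{c}
  B via B→a: +{a}
  S via S→A: +{b,c}
  FIRST[S]={b,c}  FIRST[A]={b,c}  FIRST[B]={a}
iter 2: done
  FIRST[S]={b,c}  FIRST[A]={b,c}  FIRST[B]={a}

FIRST(S) = ["b", "c"]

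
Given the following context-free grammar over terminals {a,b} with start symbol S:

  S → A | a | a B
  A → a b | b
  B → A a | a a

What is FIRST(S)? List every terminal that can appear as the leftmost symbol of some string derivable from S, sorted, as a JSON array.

FIRST iteration:
pass 1:
  A via A→a b: +{a}
  A via A→b: +{b}
  B via B→A a: +{a,b}
  S via S→A: +{a,b}
  FIRST[S]={a,b}  FIRST[A]={a,b}  FIRST[B]={a,b}
pass 2: done
  FIRST[S]={a,b}  FIRST[A]={a,b}  FIRST[B]={a,b}

FIRST(S) = ["a", "b"]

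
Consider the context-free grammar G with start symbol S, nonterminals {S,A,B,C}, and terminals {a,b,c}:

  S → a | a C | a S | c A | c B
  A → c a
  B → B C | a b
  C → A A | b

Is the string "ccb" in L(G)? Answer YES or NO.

CNF form of G:
  S -> T0 A | T0 B | T1 C | T1 S | a
  A -> T0 T1
  B -> B C | T1 T2
  C -> A A | b
  T0 -> c
  T1 -> a
  T2 -> b

Fill CYK table bottom-up:
  cell(0,0) c: {T0}  orig:{}
  cell(1,1) c: {T0}  orig:{}
  cell(2,2) b: {C,T2}  orig:{C}
  cell(0,1) cc: ∅
  cell(1,2) cb: ∅
  cell(0,2) ccb: ∅

S ∉ T[0,2] ⇒ NO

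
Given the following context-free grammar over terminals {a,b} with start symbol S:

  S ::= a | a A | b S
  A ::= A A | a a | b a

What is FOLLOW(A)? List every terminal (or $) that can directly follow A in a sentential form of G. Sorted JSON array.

Compute FIRST by fixpoint:
iter 1:
  A via A→a a: +{a}
  A via A→b a: +{b}
  S via S→a: +{a}
  S via S→b S: +{b}
  FIRST(S)={a,b}  FIRST(A)={a,b}
iter 2: (stable)
  FIRST(S)={a,b}  FIRST(A)={a,b}

Compute FOLLOW by fixpoint:
FOLLOW(S) := {$}
iter 1:
  A→A A: FOLLOW(A) ⊇ FIRST(A) = {a,b}; new: +{a,b}
  S→a A: FOLLOW(A) ⊇ FOLLOW(S) ⊇ {$}; new: +{$}
  FOLLOW(S)={$}  FOLLOW(A)={$,a,b}
iter 2: — fixpoint
  FOLLOW(S)={$}  FOLLOW(A)={$,a,b}

FOLLOW(A) = ["$", "a", "b"]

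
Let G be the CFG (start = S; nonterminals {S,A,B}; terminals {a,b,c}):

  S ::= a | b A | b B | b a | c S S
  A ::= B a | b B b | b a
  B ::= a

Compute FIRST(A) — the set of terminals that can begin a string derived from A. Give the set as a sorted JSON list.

Compute FIRST by fixpoint:
round 1:
  A via A→b B b: +{b}
  B via B→a: +{a}
  S via S→a: +{a}
  S via S→b A: +{b}
  S via S→c S S: +{c}
  FIRST[S]={a,b,c}  FIRST[A]={b}  FIRST[B]={a}
round 2:
  A via A→B a: +{a}
  FIRST[S]={a,b,c}  FIRST[A]={a,b}  FIRST[B]={a}
round 3: — fixpoint
  FIRST[S]={a,b,c}  FIRST[A]={a,b}  FIRST[B]={a}

FIRST(A) = ["a", "b"]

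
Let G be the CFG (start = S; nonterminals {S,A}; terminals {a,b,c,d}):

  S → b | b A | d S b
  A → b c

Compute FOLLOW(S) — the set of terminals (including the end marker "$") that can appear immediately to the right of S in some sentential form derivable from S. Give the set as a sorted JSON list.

FIRST iteration:
iter 1:
  A via A→b c: +{b}
  S via S→b: +{b}
  S via S→d S b: +{d}
  FIRST(S)={b,d}  FIRST(A)={b}
iter 2: — fixpoint
  FIRST(S)={b,d}  FIRST(A)={b}

FOLLOW iteration:
initialize: $ ∈ FOLLOW(S)
round 1:
  S→b A: FOLLOW(A) ⊇ FOLLOW(S) ⊇ {$}; new: +{$}
  S→d S b: FOLLOW(S) ⊇ FIRST(b) = {b}; new: +{b}
  FOLLOW(S)={$,b}  FOLLOW(A)={$}
round 2:
  S→b A: FOLLOW(A) ⊇ FOLLOW(S) ⊇ {$,b}; new: +{b}
  FOLLOW(S)={$,b}  FOLLOW(A)={$,b}
round 3: done
  FOLLOW(S)={$,b}  FOLLOW(A)={$,b}

FOLLOW(S) = ["$", "b"]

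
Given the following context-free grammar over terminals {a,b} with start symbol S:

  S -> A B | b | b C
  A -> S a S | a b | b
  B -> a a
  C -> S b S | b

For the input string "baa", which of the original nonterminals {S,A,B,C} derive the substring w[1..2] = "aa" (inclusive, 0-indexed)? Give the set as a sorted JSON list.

Convert to CNF:
  S -> A B | T1 C | b
  A -> S X2 | T0 T1 | b
  B -> T0 T0
  C -> S X3 | b
  T0 -> a
  T1 -> b
  X2 -> T0 S
  X3 -> T1 S

Fill CYK table bottom-up (cells [i..j] with 1 ≤ i ≤ j ≤ 2 only):
  T[1,1] 'a' = {T0}  orig:{}
  T[2,2] 'a' = {T0}  orig:{}
  T[1,2] 'aa' = {B}

Original NTs in T[1,2] deriving "aa": ["B"]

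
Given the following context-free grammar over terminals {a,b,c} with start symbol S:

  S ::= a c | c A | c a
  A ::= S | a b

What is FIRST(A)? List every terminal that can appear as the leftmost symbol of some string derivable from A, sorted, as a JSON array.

Compute FIRST by fixpoint:
round 1:
  A via A→a b: +{a}
  S via S→a c: +{a}
  S via S→c A: +{c}
  S: {a,c}  A: {a}
round 2:
  A via A→S: +{c}
  S: {a,c}  A: {a,c}
round 3: (no change)
  S: {a,c}  A: {a,c}

FIRST(A) = ["a", "c"]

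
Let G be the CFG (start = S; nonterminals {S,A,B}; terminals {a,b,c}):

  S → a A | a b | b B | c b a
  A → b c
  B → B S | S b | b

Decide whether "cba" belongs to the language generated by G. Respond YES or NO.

Convert to CNF:
  S -> T0 B | T1 X3 | T2 A | T2 T0
  A -> T0 T1
  B -> B S | S T0 | b
  T0 -> b
  T1 -> c
  T2 -> a
  X3 -> T0 T2

CYK fill:
  T[0,0] 'c' = {T1}  orig:{}
  T[1,1] 'b' = {B,T0}  orig:{B}
  T[2,2] 'a' = {T2}  orig:{}
  T[0,1] 'cb' = ∅
  T[1,2] 'ba' = {X3}  orig:{}
  T[0,2] 'cba' = {S}

S ∈ T[0,2] ⇒ YES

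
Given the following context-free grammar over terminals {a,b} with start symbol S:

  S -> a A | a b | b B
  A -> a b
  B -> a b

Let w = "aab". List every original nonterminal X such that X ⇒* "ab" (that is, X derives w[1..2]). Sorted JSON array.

Convert to CNF:
  S -> T0 A | T0 T1 | T1 B
  A -> T0 T1
  B -> T0 T1
  T0 -> a
  T1 -> b

CYK fill — only the sub-triangle for w[1..2]:
  cell(1,1) a: {T0}  orig:{}
  cell(2,2) b: {T1}  orig:{}
  cell(1,2) ab: {A,B,S}

Original NTs in T[1,2] deriving "ab": ["A", "B", "S"]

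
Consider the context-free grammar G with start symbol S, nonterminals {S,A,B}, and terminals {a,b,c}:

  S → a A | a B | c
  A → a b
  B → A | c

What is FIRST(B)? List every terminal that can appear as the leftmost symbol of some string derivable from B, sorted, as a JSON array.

FIRST sets, iterate to fixpoint:
pass 1:
  A via A→a b: +{a}
  B via B→A: +{a}
  B via B→c: +{c}
  S via S→a A: +{a}
  S via S→c: +{c}
  FIRST[S]={a,c}  FIRST[A]={a}  FIRST[B]={a,c}
pass 2: (stable)
  FIRST[S]={a,c}  FIRST[A]={a}  FIRST[B]={a,c}

FIRST(B) = ["a", "c"]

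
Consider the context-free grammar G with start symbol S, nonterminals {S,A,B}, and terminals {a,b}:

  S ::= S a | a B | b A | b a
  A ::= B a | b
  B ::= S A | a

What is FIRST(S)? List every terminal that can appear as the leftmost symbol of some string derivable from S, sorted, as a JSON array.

Compute FIRST by fixpoint:
pass 1:
  A via A→b: +{b}
  B via B→a: +{a}
  S via S→a B: +{a}
  S via S→b A: +{b}
  FIRST[S]={a,b}  FIRST[A]={b}  FIRST[B]={a}
pass 2:
  A via A→B a: +{a}
  B via B→S A: +{b}
  FIRST[S]={a,b}  FIRST[A]={a,b}  FIRST[B]={a,b}
pass 3: — fixpoint
  FIRST[S]={a,b}  FIRST[A]={a,b}  FIRST[B]={a,b}

FIRST(S) = ["a", "b"]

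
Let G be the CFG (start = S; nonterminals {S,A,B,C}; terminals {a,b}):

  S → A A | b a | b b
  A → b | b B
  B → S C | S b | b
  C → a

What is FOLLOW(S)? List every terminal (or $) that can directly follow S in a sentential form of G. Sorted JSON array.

Compute FIRST by fixpoint:
round 1:
  A via A→b: +{b}
  B via B→b: +{b}
  C via C→a: +{a}
  S via S→A A: +{b}
  FIRST(S)={b}  FIRST(A)={b}  FIRST(B)={b}  FIRST(C)={a}
round 2: (no change)
  FIRST(S)={b}  FIRST(A)={b}  FIRST(B)={b}  FIRST(C)={a}

Compute FOLLOW by fixpoint:
seed FOLLOW(S) with $
iter 1:
  B→S C: FOLLOW(S) ⊇ FIRST(C) = {a}; new: +{a}
  B→S b: FOLLOW(S) ⊇ FIRST(b) = {b}; new: +{b}
  S→A A: FOLLOW(A) ⊇ FIRST(A) = {b}; new: +{b}
  S→A A: FOLLOW(A) ⊇ FOLLOW(S) ⊇ {$,a,b}; new: +{$,a}
  FOLLOW(S)={$,a,b}  FOLLOW(A)={$,a,b}  FOLLOW(B)={}  FOLLOW(C)={}
iter 2:
  A→b B: FOLLOW(B) ⊇ FOLLOW(A) ⊇ {$,a,b}; new: +{$,a,b}
  B→S C: FOLLOW(C) ⊇ FOLLOW(B) ⊇ {$,a,b}; new: +{$,a,b}
  FOLLOW(S)={$,a,b}  FOLLOW(A)={$,a,b}  FOLLOW(B)={$,a,b}  FOLLOW(C)={$,a,b}
iter 3: done
  FOLLOW(S)={$,a,b}  FOLLOW(A)={$,a,b}  FOLLOW(B)={$,a,b}  FOLLOW(C)={$,a,b}

FOLLOW(S) = ["$", "a", "b"]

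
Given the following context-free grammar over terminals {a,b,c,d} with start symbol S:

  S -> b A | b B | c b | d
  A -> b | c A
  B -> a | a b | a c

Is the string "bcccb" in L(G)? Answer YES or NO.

Convert to CNF:
  S -> T0 T2 | T2 A | T2 B | d
  A -> T0 A | b
  B -> T1 T0 | T1 T2 | a
  T0 -> c
  T1 -> a
  T2 -> b

Fill CYK table bottom-up:
  cell(0,0) b: {A,T2}  orig:{A}
  cell(1,1) c: {T0}  orig:{}
  cell(2,2) c: {T0}  orig:{}
  cell(3,3) c: {T0}  orig:{}
  cell(4,4) b: {A,T2}  orig:{A}
  cell(0,1) bc: ∅
  cell(1,2) cc: ∅
  cell(2,3) cc: ∅
  cell(3,4) cb: {A,S}
  cell(0,2) bcc: ∅
  cell(1,3) ccc: ∅
  cell(2,4) ccb: {A}
  cell(0,3) bccc: ∅
  cell(1,4) cccb: {A}
  cell(0,4) bcccb: {S}

S ∈ T[0,4] ⇒ YES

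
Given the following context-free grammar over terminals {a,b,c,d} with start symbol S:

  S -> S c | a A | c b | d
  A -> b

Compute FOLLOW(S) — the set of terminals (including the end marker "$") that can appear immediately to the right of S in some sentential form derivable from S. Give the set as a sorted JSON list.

Compute FIRST by fixpoint:
round 1:
  A via A→b: +{b}
  S via S→a A: +{a}
  S via S→c b: +{c}
  S via S→d: +{d}
  FIRST[S]={a,c,d}  FIRST[A]={b}
round 2: (no change)
  FIRST[S]={a,c,d}  FIRST[A]={b}

FOLLOW iteration:
seed FOLLOW(S) with $
[1]
  S→S c: FOLLOW(S) ⊇ FIRST(c) = {c}; new: +{c}
  S→a A: FOLLOW(A) ⊇ FOLLOW(S) ⊇ {$,c}; new: +{$,c}
  FOLLOW[S]={$,c}  FOLLOW[A]={$,c}
[2] (stable)
  FOLLOW[S]={$,c}  FOLLOW[A]={$,c}

FOLLOW(S) = ["$", "c"]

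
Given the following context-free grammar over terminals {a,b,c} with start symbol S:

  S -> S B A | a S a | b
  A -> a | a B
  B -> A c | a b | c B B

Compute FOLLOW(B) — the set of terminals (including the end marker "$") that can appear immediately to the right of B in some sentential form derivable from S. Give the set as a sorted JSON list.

Compute FIRST by fixpoint:
round 1:
  A via A→a: +{a}
  B via B→A c: +{a}
  B via B→c B B: +{c}
  S via S→a S a: +{a}
  S via S→b: +{b}
  FIRST[S]={a,b}  FIRST[A]={a}  FIRST[B]={a,c}
round 2: done
  FIRST[S]={a,b}  FIRST[A]={a}  FIRST[B]={a,c}

Compute FOLLOW by fixpoint:
FOLLOW(S) := {$}
round 1:
  B→A c: FOLLOW(A) ⊇ FIRST(c) = {c}; new: +{c}
  B→c B B: FOLLOW(B) ⊇ FIRST(B) = {a,c}; new: +{a,c}
  S→S B A: FOLLOW(S) ⊇ FIRST(B) = {a,c}; new: +{a,c}
  S→S B A: FOLLOW(A) ⊇ FOLLOW(S) ⊇ {$,a,c}; new: +{$,a}
  FOLLOW(S)={$,a,c}  FOLLOW(A)={$,a,c}  FOLLOW(B)={a,c}
round 2:
  A→a B: FOLLOW(B) ⊇ FOLLOW(A) ⊇ {$,a,c}; new: +{$}
  FOLLOW(S)={$,a,c}  FOLLOW(A)={$,a,c}  FOLLOW(B)={$,a,c}
round 3: (stable)
  FOLLOW(S)={$,a,c}  FOLLOW(A)={$,a,c}  FOLLOW(B)={$,a,c}

FOLLOW(B) = ["$", "a", "c"]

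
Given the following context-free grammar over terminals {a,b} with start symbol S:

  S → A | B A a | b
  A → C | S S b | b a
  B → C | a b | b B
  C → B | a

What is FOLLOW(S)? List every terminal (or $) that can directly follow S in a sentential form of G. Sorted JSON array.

FIRST sets, iterate to fixpoint:
pass 1:
  A via A→b a: +{b}
  B via B→a b: +{a}
  B via B→b B: +{b}
  C via C→B: +{a,b}
  S via S→A: +{b}
  S via S→B A a: +{a}
  FIRST(S)={a,b}  FIRST(A)={b}  FIRST(B)={a,b}  FIRST(C)={a,b}
pass 2:
  A via A→C: +{a}
  FIRST(S)={a,b}  FIRST(A)={a,b}  FIRST(B)={a,b}  FIRST(C)={a,b}
pass 3: done
  FIRST(S)={a,b}  FIRST(A)={a,b}  FIRST(B)={a,b}  FIRST(C)={a,b}

FOLLOW sets:
initialize: $ ∈ FOLLOW(S)
[1]
  A→S S b: FOLLOW(S) ⊇ FIRST(S) = {a,b}; new: +{a,b}
  S→A: FOLLOW(A) ⊇ FOLLOW(S) ⊇ {$,a,b}; new: +{$,a,b}
  S→B A a: FOLLOW(B) ⊇ FIRST(A) = {a,b}; new: +{a,b}
  S: {$,a,b}  A: {$,a,b}  B: {a,b}  C: {}
[2]
  A→C: FOLLOW(C) ⊇ FOLLOW(A) ⊇ {$,a,b}; new: +{$,a,b}
  C→B: FOLLOW(B) ⊇ FOLLOW(C) ⊇ {$,a,b}; new: +{$}
  S: {$,a,b}  A: {$,a,b}  B: {$,a,b}  C: {$,a,b}
[3] (stable)
  S: {$,a,b}  A: {$,a,b}  B: {$,a,b}  C: {$,a,b}

FOLLOW(S) = ["$", "a", "b"]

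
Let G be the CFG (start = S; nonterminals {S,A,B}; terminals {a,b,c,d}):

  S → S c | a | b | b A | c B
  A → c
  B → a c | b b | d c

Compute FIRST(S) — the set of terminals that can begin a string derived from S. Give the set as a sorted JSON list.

FIRST iteration:
[1]
  A via A→c: +{c}
  B via B→a c: +{a}
  B via B→b b: +{b}
  B via B→d c: +{d}
  S via S→a: +{a}
  S via S→b: +{b}
  S via S→c B: +{c}
  FIRST[S]={a,b,c}  FIRST[A]={c}  FIRST[B]={a,b,d}
[2] done
  FIRST[S]={a,b,c}  FIRST[A]={c}  FIRST[B]={a,b,d}

FIRST(S) = ["a", "b", "c"]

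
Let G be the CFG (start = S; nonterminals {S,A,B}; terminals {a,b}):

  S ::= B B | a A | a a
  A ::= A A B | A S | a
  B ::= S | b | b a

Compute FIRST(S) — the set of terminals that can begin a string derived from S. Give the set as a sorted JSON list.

FIRST iteration:
[1]
  A via A→a: +{a}
  B via B→b: +{b}
  S via S→B B: +{b}
  S via S→a A: +{a}
  FIRST[S]={a,b}  FIRST[A]={a}  FIRST[B]={b}
[2]
  B via B→S: +{a}
  FIRST[S]={a,b}  FIRST[A]={a}  FIRST[B]={a,b}
[3] (no change)
  FIRST[S]={a,b}  FIRST[A]={a}  FIRST[B]={a,b}

FIRST(S) = ["a", "b"]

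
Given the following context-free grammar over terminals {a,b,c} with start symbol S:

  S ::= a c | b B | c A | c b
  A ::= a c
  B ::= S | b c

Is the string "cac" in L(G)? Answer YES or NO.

Convert to CNF:
  S -> T0 T1 | T1 A | T1 T2 | T2 B
  A -> T0 T1
  B -> T0 T1 | T1 A | T1 T2 | T2 B | T2 T1
  T0 -> a
  T1 -> c
  T2 -> b

CYK fill:
  T[0,0] 'c' = {T1}  orig:{}
  T[1,1] 'a' = {T0}  orig:{}
  T[2,2] 'c' = {T1}  orig:{}
  T[0,1] 'ca' = ∅
  T[1,2] 'ac' = {A,B,S}
  T[0,2] 'cac' = {B,S}

S ∈ T[0,2] ⇒ YES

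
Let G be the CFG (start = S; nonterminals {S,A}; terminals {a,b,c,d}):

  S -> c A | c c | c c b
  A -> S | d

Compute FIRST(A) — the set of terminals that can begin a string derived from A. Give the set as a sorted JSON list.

FIRST sets, iterate to fixpoint:
pass 1:
  A via A→d: +{d}
  S via S→c A: +{c}
  S: {c}  A: {d}
pass 2:
  A via A→S: +{c}
  S: {c}  A: {c,d}
pass 3: (no change)
  S: {c}  A: {c,d}

FIRST(A) = ["c", "d"]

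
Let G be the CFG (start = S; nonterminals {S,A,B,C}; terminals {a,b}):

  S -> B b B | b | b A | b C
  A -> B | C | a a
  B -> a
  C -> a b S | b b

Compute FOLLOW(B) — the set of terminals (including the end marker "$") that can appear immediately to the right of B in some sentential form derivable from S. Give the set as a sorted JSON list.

Compute FIRST by fixpoint:
pass 1:
  A via A→a a: +{a}
  B via B→a: +{a}
  C via C→a b S: +{a}
  C via C→b b: +{b}
  S via S→B b B: +{a}
  S via S→b: +{b}
  FIRST(S)={a,b}  FIRST(A)={a}  FIRST(B)={a}  FIRST(C)={a,b}
pass 2:
  A via A→C: +{b}
  FIRST(S)={a,b}  FIRST(A)={a,b}  FIRST(B)={a}  FIRST(C)={a,b}
pass 3: done
  FIRST(S)={a,b}  FIRST(A)={a,b}  FIRST(B)={a}  FIRST(C)={a,b}

Compute FOLLOW by fixpoint:
FOLLOW(S) := {$}
pass 1:
  S→B b B: FOLLOW(B) ⊇ FIRST(b) = {b}; new: +{b}
  S→B b B: FOLLOW(B) ⊇ FOLLOW(S) ⊇ {$}; new: +{$}
  S→b A: FOLLOW(A) ⊇ FOLLOW(S) ⊇ {$}; new: +{$}
  S→b C: FOLLOW(C) ⊇ FOLLOW(S) ⊇ {$}; new: +{$}
  S: {$}  A: {$}  B: {$,b}  C: {$}
pass 2: — fixpoint
  S: {$}  A: {$}  B: {$,b}  C: {$}

FOLLOW(B) = ["$", "b"]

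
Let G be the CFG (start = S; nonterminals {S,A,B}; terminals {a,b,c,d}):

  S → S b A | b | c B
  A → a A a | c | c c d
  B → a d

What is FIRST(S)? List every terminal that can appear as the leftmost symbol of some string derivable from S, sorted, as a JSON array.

FIRST sets, iterate to fixpoint:
iter 1:
  A via A→a A a: +{a}
  A via A→c: +{c}
  B via B→a d: +{a}
  S via S→b: +{b}
  S via S→c B: +{c}
  S: {b,c}  A: {a,c}  B: {a}
iter 2: (no change)
  S: {b,c}  A: {a,c}  B: {a}

FIRST(S) = ["b", "c"]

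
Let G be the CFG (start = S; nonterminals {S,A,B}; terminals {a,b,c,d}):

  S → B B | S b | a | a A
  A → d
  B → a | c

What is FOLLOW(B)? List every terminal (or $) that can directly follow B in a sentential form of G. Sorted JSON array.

FIRST sets, iterate to fixpoint:
iter 1:
  A via A→d: +{d}
  B via B→a: +{a}
  B via B→c: +{c}
  S via S→B B: +{a,c}
  FIRST(S)={a,c}  FIRST(A)={d}  FIRST(B)={a,c}
iter 2: — fixpoint
  FIRST(S)={a,c}  FIRST(A)={d}  FIRST(B)={a,c}

FOLLOW sets:
initialize: $ ∈ FOLLOW(S)
round 1:
  S→B B: FOLLOW(B) ⊇ FIRST(B) = {a,c}; new: +{a,c}
  S→B B: FOLLOW(B) ⊇ FOLLOW(S) ⊇ {$}; new: +{$}
  S→S b: FOLLOW(S) ⊇ FIRST(b) = {b}; new: +{b}
  S→a A: FOLLOW(A) ⊇ FOLLOW(S) ⊇ {$,b}; new: +{$,b}
  FOLLOW(S)={$,b}  FOLLOW(A)={$,b}  FOLLOW(B)={$,a,c}
round 2:
  S→B B: FOLLOW(B) ⊇ FOLLOW(S) ⊇ {$,b}; new: +{b}
  FOLLOW(S)={$,b}  FOLLOW(A)={$,b}  FOLLOW(B)={$,a,b,c}
round 3: (no change)
  FOLLOW(S)={$,b}  FOLLOW(A)={$,b}  FOLLOW(B)={$,a,b,c}

FOLLOW(B) = ["$", "a", "b", "c"]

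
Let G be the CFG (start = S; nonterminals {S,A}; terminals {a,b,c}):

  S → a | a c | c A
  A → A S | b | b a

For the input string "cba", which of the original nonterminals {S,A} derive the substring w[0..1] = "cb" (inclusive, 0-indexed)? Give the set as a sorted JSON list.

Convert to CNF:
  S -> T1 T2 | T2 A | a
  A -> A S | T0 T1 | b
  T0 -> b
  T1 -> a
  T2 -> c

Fill CYK table bottom-up — only the sub-triangle for w[0..1]:
  cell(0,0) c: {T2}  orig:{}
  cell(1,1) b: {A,T0}  orig:{A}
  cell(0,1) cb: {S}

Original NTs in T[0,1] deriving "cb": ["S"]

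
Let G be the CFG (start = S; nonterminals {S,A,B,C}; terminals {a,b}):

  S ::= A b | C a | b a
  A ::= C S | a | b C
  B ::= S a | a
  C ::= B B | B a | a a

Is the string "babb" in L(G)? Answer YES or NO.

CNF form of G:
  S -> A T0 | C T1 | T0 T1
  A -> C S | T0 C | a
  B -> S T1 | a
  C -> B B | B T1 | T1 T1
  T0 -> b
  T1 -> a

CYK fill:
  cell(0,0) b: {T0}  orig:{}
  cell(1,1) a: {A,B,T1}  orig:{A,B}
  cell(2,2) b: {T0}  orig:{}
  cell(3,3) b: {T0}  orig:{}
  cell(0,1) ba: {S}
  cell(1,2) ab: {S}
  cell(2,3) bb: ∅
  cell(0,2) bab: ∅
  cell(1,3) abb: ∅
  cell(0,3) babb: ∅

S ∉ T[0,3] ⇒ NO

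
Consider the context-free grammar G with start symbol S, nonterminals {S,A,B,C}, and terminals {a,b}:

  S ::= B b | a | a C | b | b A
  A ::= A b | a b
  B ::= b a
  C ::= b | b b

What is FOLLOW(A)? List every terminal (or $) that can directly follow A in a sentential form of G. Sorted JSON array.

FIRST sets, iterate to fixpoint:
[1]
  A via A→a b: +{a}
  B via B→b a: +{b}
  C via C→b: +{b}
  S via S→B b: +{b}
  S via S→a: +{a}
  FIRST[S]={a,b}  FIRST[A]={a}  FIRST[B]={b}  FIRST[C]={b}
[2] — fixpoint
  FIRST[S]={a,b}  FIRST[A]={a}  FIRST[B]={b}  FIRST[C]={b}

FOLLOW iteration:
FOLLOW(S) := {$}
[1]
  A→A b: FOLLOW(A) ⊇ FIRST(b) = {b}; new: +{b}
  S→B b: FOLLOW(B) ⊇ FIRST(b) = {b}; new: +{b}
  S→a C: FOLLOW(C) ⊇ FOLLOW(S) ⊇ {$}; new: +{$}
  S→b A: FOLLOW(A) ⊇ FOLLOW(S) ⊇ {$}; new: +{$}
  FOLLOW(S)={$}  FOLLOW(A)={$,b}  FOLLOW(B)={b}  FOLLOW(C)={$}
[2] (stable)
  FOLLOW(S)={$}  FOLLOW(A)={$,b}  FOLLOW(B)={b}  FOLLOW(C)={$}

FOLLOW(A) = ["$", "b"]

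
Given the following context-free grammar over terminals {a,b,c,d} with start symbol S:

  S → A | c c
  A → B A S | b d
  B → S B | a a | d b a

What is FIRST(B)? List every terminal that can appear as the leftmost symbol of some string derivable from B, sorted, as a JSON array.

FIRST iteration:
iter 1:
  A via A→b d: +{b}
  B via B→a a: +{a}
  B via B→d b a: +{d}
  S via S→A: +{b}
  S via S→c c: +{c}
  FIRST(S)={b,c}  FIRST(A)={b}  FIRST(B)={a,d}
iter 2:
  A via A→B A S: +{a,d}
  B via B→S B: +{b,c}
  S via S→A: +{a,d}
  FIRST(S)={a,b,c,d}  FIRST(A)={a,b,d}  FIRST(B)={a,b,c,d}
iter 3:
  A via A→B A S: +{c}
  FIRST(S)={a,b,c,d}  FIRST(A)={a,b,c,d}  FIRST(B)={a,b,c,d}
iter 4: (no change)
  FIRST(S)={a,b,c,d}  FIRST(A)={a,b,c,d}  FIRST(B)={a,b,c,d}

FIRST(B) = ["a", "b", "c", "d"]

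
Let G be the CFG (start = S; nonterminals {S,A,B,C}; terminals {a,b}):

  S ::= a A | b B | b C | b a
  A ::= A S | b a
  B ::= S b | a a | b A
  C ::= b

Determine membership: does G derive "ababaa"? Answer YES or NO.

CNF form of G:
  S -> T0 B | T0 C | T0 T1 | T1 A
  A -> A S | T0 T1
  B -> S T0 | T0 A | T1 T1
  C -> b
  T0 -> b
  T1 -> a

CYK table (by increasing span):
  T[0,0] 'a' = {T1}  orig:{}
  T[1,1] 'b' = {C,T0}  orig:{C}
  T[2,2] 'a' = {T1}  orig:{}
  T[3,3] 'b' = {C,T0}  orig:{C}
  T[4,4] 'a' = {T1}  orig:{}
  T[5,5] 'a' = {T1}  orig:{}
  T[0,1] 'ab' = ∅
  T[1,2] 'ba' = {A,S}
  T[2,3] 'ab' = ∅
  T[3,4] 'ba' = {A,S}
  T[4,5] 'aa' = {B}
  T[0,2] 'aba' = {S}
  T[1,3] 'bab' = {B}
  T[2,4] 'aba' = {S}
  T[3,5] 'baa' = {S}
  T[0,3] 'abab' = {B}
  T[1,4] 'baba' = {A}
  T[2,5] 'abaa' = ∅
  T[0,4] 'ababa' = {S}
  T[1,5] 'babaa' = {A}
  T[0,5] 'ababaa' = {S}

S ∈ T[0,5] ⇒ YES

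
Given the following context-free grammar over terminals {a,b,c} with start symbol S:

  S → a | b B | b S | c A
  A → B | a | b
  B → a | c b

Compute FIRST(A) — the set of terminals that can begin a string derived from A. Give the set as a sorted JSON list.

Compute FIRST by fixpoint:
iter 1:
  A via A→a: +{a}
  A via A→b: +{b}
  B via B→a: +{a}
  B via B→c b: +{c}
  S via S→a: +{a}
  S via S→b B: +{b}
  S via S→c A: +{c}
  FIRST[S]={a,b,c}  FIRST[A]={a,b}  FIRST[B]={a,c}
iter 2:
  A via A→B: +{c}
  FIRST[S]={a,b,c}  FIRST[A]={a,b,c}  FIRST[B]={a,c}
iter 3: — fixpoint
  FIRST[S]={a,b,c}  FIRST[A]={a,b,c}  FIRST[B]={a,c}

FIRST(A) = ["a", "b", "c"]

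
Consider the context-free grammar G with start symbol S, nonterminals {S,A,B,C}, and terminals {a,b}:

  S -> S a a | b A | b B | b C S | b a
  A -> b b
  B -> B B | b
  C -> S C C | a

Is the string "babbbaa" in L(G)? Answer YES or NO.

Convert to CNF:
  S -> S X3 | T0 A | T0 B | T0 T1 | T0 X4
  A -> T0 T0
  B -> B B | b
  C -> S X2 | a
  T0 -> b
  T1 -> a
  X2 -> C C
  X3 -> T1 T1
  X4 -> C S

Fill CYK table bottom-up:
  cell(0,0) b: {B,T0}  orig:{B}
  cell(1,1) a: {C,T1}  orig:{C}
  cell(2,2) b: {B,T0}  orig:{B}
  cell(3,3) b: {B,T0}  orig:{B}
  cell(4,4) b: {B,T0}  orig:{B}
  cell(5,5) a: {C,T1}  orig:{C}
  cell(6,6) a: {C,T1}  orig:{C}
  cell(0,1) ba: {S}
  cell(1,2) ab: ∅
  cell(2,3) bb: {A,B,S}
  cell(3,4) bb: {A,B,S}
  cell(4,5) ba: {S}
  cell(5,6) aa: {X2,X3}  orig:{}
  cell(0,2) bab: ∅
  cell(1,3) abb: {X4}  orig:{}
  cell(2,4) bbb: {B,S}
  cell(3,5) bba: ∅
  cell(4,6) baa: ∅
  cell(0,3) babb: {S}
  cell(1,4) abbb: {X4}  orig:{}
  cell(2,5) bbba: ∅
  cell(3,6) bbaa: {C,S}
  cell(0,4) babbb: {S}
  cell(1,5) abbba: ∅
  cell(2,6) bbbaa: {C,S}
  cell(0,5) babbba: ∅
  cell(1,6) abbbaa: {X2,X4}  orig:{}
  cell(0,6) babbbaa: {C,S}

S ∈ T[0,6] ⇒ YES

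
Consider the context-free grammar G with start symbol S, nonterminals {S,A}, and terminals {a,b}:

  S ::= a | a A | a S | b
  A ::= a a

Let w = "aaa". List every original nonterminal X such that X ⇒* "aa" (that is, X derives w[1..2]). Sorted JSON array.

CNF form of G:
  S -> T0 A | T0 S | a | b
  A -> T0 T0
  T0 -> a

Fill CYK table bottom-up — only the sub-triangle for w[1..2]:
  T[1,1] 'a' = {S,T0}  orig:{S}
  T[2,2] 'a' = {S,T0}  orig:{S}
  T[1,2] 'aa' = {A,S}

Original NTs in T[1,2] deriving "aa": ["A", "S"]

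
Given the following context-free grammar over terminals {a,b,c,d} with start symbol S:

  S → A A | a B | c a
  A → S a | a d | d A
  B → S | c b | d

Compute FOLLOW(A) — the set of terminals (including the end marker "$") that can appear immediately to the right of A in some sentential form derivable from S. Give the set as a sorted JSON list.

FIRST sets, iterate to fixpoint:
iter 1:
  A via A→a d: +{a}
  A via A→d A: +{d}
  B via B→c b: +{c}
  B via B→d: +{d}
  S via S→A A: +{a,d}
  S via S→c a: +{c}
  FIRST(S)={a,c,d}  FIRST(A)={a,d}  FIRST(B)={c,d}
iter 2:
  A via A→S a: +{c}
  B via B→S: +{a}
  FIRST(S)={a,c,d}  FIRST(A)={a,c,d}  FIRST(B)={a,c,d}
iter 3: (no change)
  FIRST(S)={a,c,d}  FIRST(A)={a,c,d}  FIRST(B)={a,c,d}

Compute FOLLOW by fixpoint:
seed FOLLOW(S) with $
[1]
  A→S a: FOLLOW(S) ⊇ FIRST(a) = {a}; new: +{a}
  S→A A: FOLLOW(A) ⊇ FIRST(A) = {a,c,d}; new: +{a,c,d}
  S→A A: FOLLOW(A) ⊇ FOLLOW(S) ⊇ {$,a}; new: +{$}
  S→a B: FOLLOW(B) ⊇ FOLLOW(S) ⊇ {$,a}; new: +{$,a}
  S: {$,a}  A: {$,a,c,d}  B: {$,a}
[2] (stable)
  S: {$,a}  A: {$,a,c,d}  B: {$,a}

FOLLOW(A) = ["$", "a", "c", "d"]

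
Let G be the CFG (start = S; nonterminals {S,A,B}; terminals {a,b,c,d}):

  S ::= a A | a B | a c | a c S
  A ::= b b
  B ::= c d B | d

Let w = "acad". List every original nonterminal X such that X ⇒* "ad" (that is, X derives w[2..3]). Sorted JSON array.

CNF form of G:
  S -> T3 A | T3 B | T3 T1 | T3 X5
  A -> T0 T0
  B -> T1 X4 | d
  T0 -> b
  T1 -> c
  T2 -> d
  T3 -> a
  X4 -> T2 B
  X5 -> T1 S

Fill CYK table bottom-up — only the sub-triangle for w[2..3]:
  T[2,2] 'a' = {T3}  orig:{}
  T[3,3] 'd' = {B,T2}  orig:{B}
  T[2,3] 'ad' = {S}

Original NTs in T[2,3] deriving "ad": ["S"]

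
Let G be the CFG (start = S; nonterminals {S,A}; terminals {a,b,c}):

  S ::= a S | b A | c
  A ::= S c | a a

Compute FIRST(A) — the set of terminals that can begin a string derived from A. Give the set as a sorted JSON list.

FIRST iteration:
pass 1:
  A via A→a a: +{a}
  S via S→a S: +{a}
  S via S→b A: +{b}
  S via S→c: +{c}
  FIRST(S)={a,b,c}  FIRST(A)={a}
pass 2:
  A via A→S c: +{b,c}
  FIRST(S)={a,b,c}  FIRST(A)={a,b,c}
pass 3: — fixpoint
  FIRST(S)={a,b,c}  FIRST(A)={a,b,c}

FIRST(A) = ["a", "b", "c"]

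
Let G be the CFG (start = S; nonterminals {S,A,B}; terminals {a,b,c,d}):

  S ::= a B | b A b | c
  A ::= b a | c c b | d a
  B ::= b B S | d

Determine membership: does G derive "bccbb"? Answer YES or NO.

Convert to CNF:
  S -> T0 X6 | T1 B | c
  A -> T0 T1 | T2 X4 | T3 T1
  B -> T0 X5 | d
  T0 -> b
  T1 -> a
  T2 -> c
  T3 -> d
  X4 -> T2 T0
  X5 -> B S
  X6 -> A T0

CYK table (by increasing span):
  T[0,0] 'b' = {T0}  orig:{}
  T[1,1] 'c' = {S,T2}  orig:{S}
  T[2,2] 'c' = {S,T2}  orig:{S}
  T[3,3] 'b' = {T0}  orig:{}
  T[4,4] 'b' = {T0}  orig:{}
  T[0,1] 'bc' = ∅
  T[1,2] 'cc' = ∅
  T[2,3] 'cb' = {X4}  orig:{}
  T[3,4] 'bb' = ∅
  T[0,2] 'bcc' = ∅
  T[1,3] 'ccb' = {A}
  T[2,4] 'cbb' = ∅
  T[0,3] 'bccb' = ∅
  T[1,4] 'ccbb' = {X6}  orig:{}
  T[0,4] 'bccbb' = {S}

S ∈ T[0,4] ⇒ YES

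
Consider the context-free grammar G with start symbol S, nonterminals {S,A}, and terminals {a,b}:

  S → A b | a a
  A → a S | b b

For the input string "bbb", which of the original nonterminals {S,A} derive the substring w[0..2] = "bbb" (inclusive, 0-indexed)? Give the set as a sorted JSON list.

Convert to CNF:
  S -> A T1 | T0 T0
  A -> T0 S | T1 T1
  T0 -> a
  T1 -> b

CYK table (by increasing span) (cells [i..j] with 0 ≤ i ≤ j ≤ 2 only):
  T[0,0] 'b' = {T1}  orig:{}
  T[1,1] 'b' = {T1}  orig:{}
  T[2,2] 'b' = {T1}  orig:{}
  T[0,1] 'bb' = {A}
  T[1,2] 'bb' = {A}
  T[0,2] 'bbb' = {S}

Original NTs in T[0,2] deriving "bbb": ["S"]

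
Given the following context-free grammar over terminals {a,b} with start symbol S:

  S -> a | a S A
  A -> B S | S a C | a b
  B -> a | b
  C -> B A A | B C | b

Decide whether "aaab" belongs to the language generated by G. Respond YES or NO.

CNF form of G:
  S -> T0 X4 | a
  A -> B S | S X2 | T0 T1
  B -> a | b
  C -> B C | B X3 | b
  T0 -> a
  T1 -> b
  X2 -> T0 C
  X3 -> A A
  X4 -> S A

CYK fill:
  T[0,0] 'a' = {B,S,T0}  orig:{B,S}
  T[1,1] 'a' = {B,S,T0}  orig:{B,S}
  T[2,2] 'a' = {B,S,T0}  orig:{B,S}
  T[3,3] 'b' = {B,C,T1}  orig:{B,C}
  T[0,1] 'aa' = {A}
  T[1,2] 'aa' = {A}
  T[2,3] 'ab' = {A,C,X2}  orig:{A,C}
  T[0,2] 'aaa' = {X4}  orig:{}
  T[1,3] 'aab' = {A,C,X2,X4}  orig:{A,C}
  T[0,3] 'aaab' = {A,C,S,X2,X3,X4}  orig:{A,C,S}

S ∈ T[0,3] ⇒ YES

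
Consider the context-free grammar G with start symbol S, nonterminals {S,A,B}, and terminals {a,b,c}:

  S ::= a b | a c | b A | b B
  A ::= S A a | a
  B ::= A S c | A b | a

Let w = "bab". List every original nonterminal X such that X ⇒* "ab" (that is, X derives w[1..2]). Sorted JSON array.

Convert to CNF:
  S -> T0 T1 | T0 T2 | T2 A | T2 B
  A -> S X3 | a
  B -> A T2 | A X4 | a
  T0 -> a
  T1 -> c
  T2 -> b
  X3 -> A T0
  X4 -> S T1

CYK table (by increasing span), restricted to cells inside w[1..2]:
  T[1,1] 'a' = {A,B,T0}  orig:{A,B}
  T[2,2] 'b' = {T2}  orig:{}
  T[1,2] 'ab' = {B,S}

Original NTs in T[1,2] deriving "ab": ["B", "S"]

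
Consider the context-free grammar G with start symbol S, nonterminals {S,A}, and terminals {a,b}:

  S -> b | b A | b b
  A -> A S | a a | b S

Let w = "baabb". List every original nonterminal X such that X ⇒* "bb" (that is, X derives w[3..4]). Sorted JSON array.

CNF form of G:
  S -> T1 A | T1 T1 | b
  A -> A S | T0 T0 | T1 S
  T0 -> a
  T1 -> b

CYK fill (cells [i..j] with 3 ≤ i ≤ j ≤ 4 only):
  cell(3,3) b: {S,T1}  orig:{S}
  cell(4,4) b: {S,T1}  orig:{S}
  cell(3,4) bb: {A,S}

Original NTs in T[3,4] deriving "bb": ["A", "S"]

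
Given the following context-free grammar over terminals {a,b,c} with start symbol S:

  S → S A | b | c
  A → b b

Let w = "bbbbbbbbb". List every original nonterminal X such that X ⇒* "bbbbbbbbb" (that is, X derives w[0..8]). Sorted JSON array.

Convert to CNF:
  S -> S A | b | c
  A -> T0 T0
  T0 -> b

CYK table (by increasing span) (cells [i..j] with 0 ≤ i ≤ j ≤ 8 only):
  T[0,0] 'b' = {S,T0}  orig:{S}
  T[1,1] 'b' = {S,T0}  orig:{S}
  T[2,2] 'b' = {S,T0}  orig:{S}
  T[3,3] 'b' = {S,T0}  orig:{S}
  T[4,4] 'b' = {S,T0}  orig:{S}
  T[5,5] 'b' = {S,T0}  orig:{S}
  T[6,6] 'b' = {S,T0}  orig:{S}
  T[7,7] 'b' = {S,T0}  orig:{S}
  T[8,8] 'b' = {S,T0}  orig:{S}
  T[0,1] 'bb' = {A}
  T[1,2] 'bb' = {A}
  T[2,3] 'bb' = {A}
  T[3,4] 'bb' = {A}
  T[4,5] 'bb' = {A}
  T[5,6] 'bb' = {A}
  T[6,7] 'bb' = {A}
  T[7,8] 'bb' = {A}
  T[0,2] 'bbb' = {S}
  T[1,3] 'bbb' = {S}
  T[2,4] 'bbb' = {S}
  T[3,5] 'bbb' = {S}
  T[4,6] 'bbb' = {S}
  T[5,7] 'bbb' = {S}
  T[6,8] 'bbb' = {S}
  T[0,3] 'bbbb' = ∅
  T[1,4] 'bbbb' = ∅
  T[2,5] 'bbbb' = ∅
  T[3,6] 'bbbb' = ∅
  T[4,7] 'bbbb' = ∅
  T[5,8] 'bbbb' = ∅
  T[0,4] 'bbbbb' = {S}
  T[1,5] 'bbbbb' = {S}
  T[2,6] 'bbbbb' = {S}
  T[3,7] 'bbbbb' = {S}
  T[4,8] 'bbbbb' = {S}
  T[0,5] 'bbbbbb' = ∅
  T[1,6] 'bbbbbb' = ∅
  T[2,7] 'bbbbbb' = ∅
  T[3,8] 'bbbbbb' = ∅
  T[0,6] 'bbbbbbb' = {S}
  T[1,7] 'bbbbbbb' = {S}
  T[2,8] 'bbbbbbb' = {S}
  T[0,7] 'bbbbbbbb' = ∅
  T[1,8] 'bbbbbbbb' = ∅
  T[0,8] 'bbbbbbbbb' = {S}

Original NTs in T[0,8] deriving "bbbbbbbbb": ["S"]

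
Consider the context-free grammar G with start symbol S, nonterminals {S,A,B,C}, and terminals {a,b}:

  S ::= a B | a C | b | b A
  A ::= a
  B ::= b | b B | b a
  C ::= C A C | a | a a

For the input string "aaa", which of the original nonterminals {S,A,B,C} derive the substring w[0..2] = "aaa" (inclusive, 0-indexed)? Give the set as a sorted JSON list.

Convert to CNF:
  S -> T0 A | T1 B | T1 C | b
  A -> a
  B -> T0 B | T0 T1 | b
  C -> C X2 | T1 T1 | a
  T0 -> b
  T1 -> a
  X2 -> A C

Fill CYK table bottom-up (cells [i..j] with 0 ≤ i ≤ j ≤ 2 only):
  T[0,0] 'a' = {A,C,T1}  orig:{A,C}
  T[1,1] 'a' = {A,C,T1}  orig:{A,C}
  T[2,2] 'a' = {A,C,T1}  orig:{A,C}
  T[0,1] 'aa' = {C,S,X2}  orig:{C,S}
  T[1,2] 'aa' = {C,S,X2}  orig:{C,S}
  T[0,2] 'aaa' = {C,S,X2}  orig:{C,S}

Original NTs in T[0,2] deriving "aaa": ["C", "S"]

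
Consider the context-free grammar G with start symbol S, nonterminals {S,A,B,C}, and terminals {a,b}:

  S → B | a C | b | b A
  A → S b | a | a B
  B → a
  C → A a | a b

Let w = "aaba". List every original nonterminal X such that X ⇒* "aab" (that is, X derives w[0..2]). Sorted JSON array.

Convert to CNF:
  S -> T0 A | T1 C | a | b
  A -> S T0 | T1 B | a
  B -> a
  C -> A T1 | T1 T0
  T0 -> b
  T1 -> a

CYK fill — only the sub-triangle for w[0..2]:
  T[0,0] 'a' = {A,B,S,T1}  orig:{A,B,S}
  T[1,1] 'a' = {A,B,S,T1}  orig:{A,B,S}
  T[2,2] 'b' = {S,T0}  orig:{S}
  T[0,1] 'aa' = {A,C}
  T[1,2] 'ab' = {A,C}
  T[0,2] 'aab' = {S}

Original NTs in T[0,2] deriving "aab": ["S"]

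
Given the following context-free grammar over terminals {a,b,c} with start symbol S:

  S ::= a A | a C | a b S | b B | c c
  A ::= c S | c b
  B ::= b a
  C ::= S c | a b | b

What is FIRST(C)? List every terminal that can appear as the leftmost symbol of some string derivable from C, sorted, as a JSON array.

Compute FIRST by fixpoint:
[1]
  A via A→c S: +{c}
  B via B→b a: +{b}
  C via C→a b: +{a}
  C via C→b: +{b}
  S via S→a A: +{a}
  S via S→b B: +{b}
  S via S→c c: +{c}
  S: {a,b,c}  A: {c}  B: {b}  C: {a,b}
[2]
  C via C→S c: +{c}
  S: {a,b,c}  A: {c}  B: {b}  C: {a,b,c}
[3] done
  S: {a,b,c}  A: {c}  B: {b}  C: {a,b,c}

FIRST(C) = ["a", "b", "c"]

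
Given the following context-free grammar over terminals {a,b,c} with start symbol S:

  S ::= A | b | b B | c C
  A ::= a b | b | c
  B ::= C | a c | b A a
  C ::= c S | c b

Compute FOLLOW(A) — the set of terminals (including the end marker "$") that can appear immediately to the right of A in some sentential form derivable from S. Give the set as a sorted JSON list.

Compute FIRST by fixpoint:
pass 1:
  A via A→a b: +{a}
  A via A→b: +{b}
  A via A→c: +{c}
  B via B→a c: +{a}
  B via B→b A a: +{b}
  C via C→c S: +{c}
  S via S→A: +{a,b,c}
  FIRST(S)={a,b,c}  FIRST(A)={a,b,c}  FIRST(B)={a,b}  FIRST(C)={c}
pass 2:
  B via B→C: +{c}
  FIRST(S)={a,b,c}  FIRST(A)={a,b,c}  FIRST(B)={a,b,c}  FIRST(C)={c}
pass 3: done
  FIRST(S)={a,b,c}  FIRST(A)={a,b,c}  FIRST(B)={a,b,c}  FIRST(C)={c}

FOLLOW iteration:
initialize: $ ∈ FOLLOW(S)
iter 1:
  B→b A a: FOLLOW(A) ⊇ FIRST(a) = {a}; new: +{a}
  S→A: FOLLOW(A) ⊇ FOLLOW(S) ⊇ {$}; new: +{$}
  S→b B: FOLLOW(B) ⊇ FOLLOW(S) ⊇ {$}; new: +{$}
  S→c C: FOLLOW(C) ⊇ FOLLOW(S) ⊇ {$}; new: +{$}
  FOLLOW(S)={$}  FOLLOW(A)={$,a}  FOLLOW(B)={$}  FOLLOW(C)={$}
iter 2: — fixpoint
  FOLLOW(S)={$}  FOLLOW(A)={$,a}  FOLLOW(B)={$}  FOLLOW(C)={$}

FOLLOW(A) = ["$", "a"]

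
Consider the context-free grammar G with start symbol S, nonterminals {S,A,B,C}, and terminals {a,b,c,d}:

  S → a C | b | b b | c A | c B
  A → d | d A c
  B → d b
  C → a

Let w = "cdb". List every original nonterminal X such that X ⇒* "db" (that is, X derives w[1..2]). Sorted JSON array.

CNF form of G:
  S -> T1 A | T1 B | T2 T2 | T3 C | b
  A -> T0 X4 | d
  B -> T0 T2
  C -> a
  T0 -> d
  T1 -> c
  T2 -> b
  T3 -> a
  X4 -> A T1

CYK table (by increasing span) — only the sub-triangle for w[1..2]:
  cell(1,1) d: {A,T0}  orig:{A}
  cell(2,2) b: {S,T2}  orig:{S}
  cell(1,2) db: {B}

Original NTs in T[1,2] deriving "db": ["B"]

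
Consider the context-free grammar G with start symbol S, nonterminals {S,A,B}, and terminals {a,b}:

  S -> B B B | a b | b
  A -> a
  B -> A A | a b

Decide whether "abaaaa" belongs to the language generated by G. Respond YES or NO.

CNF form of G:
  S -> B X2 | T0 T1 | b
  A -> a
  B -> A A | T0 T1
  T0 -> a
  T1 -> b
  X2 -> B B

Fill CYK table bottom-up:
  [0..0]={A,T0}  "a"  orig:{A}
  [1..1]={S,T1}  "b"  orig:{S}
  [2..2]={A,T0}  "a"  orig:{A}
  [3..3]={A,T0}  "a"  orig:{A}
  [4..4]={A,T0}  "a"  orig:{A}
  [5..5]={A,T0}  "a"  orig:{A}
  [0..1]={B,S}  "ab"
  [1..2]=∅  "ba"
  [2..3]={B}  "aa"
  [3..4]={B}  "aa"
  [4..5]={B}  "aa"
  [0..2]=∅  "aba"
  [1..3]=∅  "baa"
  [2..4]=∅  "aaa"
  [3..5]=∅  "aaa"
  [0..3]={X2}  "abaa"  orig:{}
  [1..4]=∅  "baaa"
  [2..5]={X2}  "aaaa"  orig:{}
  [0..4]=∅  "abaaa"
  [1..5]=∅  "baaaa"
  [0..5]={S}  "abaaaa"

S ∈ T[0,5] ⇒ YES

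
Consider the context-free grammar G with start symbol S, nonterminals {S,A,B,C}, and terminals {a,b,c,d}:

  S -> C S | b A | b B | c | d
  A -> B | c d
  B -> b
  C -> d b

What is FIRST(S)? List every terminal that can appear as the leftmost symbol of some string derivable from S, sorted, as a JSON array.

FIRST iteration:
round 1:
  A via A→c d: +{c}
  B via B→b: +{b}
  C via C→d b: +{d}
  S via S→C S: +{d}
  S via S→b A: +{b}
  S via S→c: +{c}
  S: {b,c,d}  A: {c}  B: {b}  C: {d}
round 2:
  A via A→B: +{b}
  S: {b,c,d}  A: {b,c}  B: {b}  C: {d}
round 3: done
  S: {b,c,d}  A: {b,c}  B: {b}  C: {d}

FIRST(S) = ["b", "c", "d"]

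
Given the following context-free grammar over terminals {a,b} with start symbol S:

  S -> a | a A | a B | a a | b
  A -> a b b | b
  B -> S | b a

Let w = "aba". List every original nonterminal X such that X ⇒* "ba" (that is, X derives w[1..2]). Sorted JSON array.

Convert to CNF:
  S -> T0 A | T0 B | T0 T0 | a | b
  A -> T0 X2 | b
  B -> T0 A | T0 B | T0 T0 | T1 T0 | a | b
  T0 -> a
  T1 -> b
  X2 -> T1 T1

CYK fill (cells [i..j] with 1 ≤ i ≤ j ≤ 2 only):
  [1..1]={A,B,S,T1}  "b"  orig:{A,B,S}
  [2..2]={B,S,T0}  "a"  orig:{B,S}
  [1..2]={B}  "ba"

Original NTs in T[1,2] deriving "ba": ["B"]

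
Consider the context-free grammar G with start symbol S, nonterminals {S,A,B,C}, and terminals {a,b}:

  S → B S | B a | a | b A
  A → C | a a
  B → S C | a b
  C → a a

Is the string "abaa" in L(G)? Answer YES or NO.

Convert to CNF:
  S -> B S | B T0 | T1 A | a
  A -> T0 T0
  B -> S C | T0 T1
  C -> T0 T0
  T0 -> a
  T1 -> b

Fill CYK table bottom-up:
  cell(0,0) a: {S,T0}  orig:{S}
  cell(1,1) b: {T1}  orig:{}
  cell(2,2) a: {S,T0}  orig:{S}
  cell(3,3) a: {S,T0}  orig:{S}
  cell(0,1) ab: {B}
  cell(1,2) ba: ∅
  cell(2,3) aa: {A,C}
  cell(0,2) aba: {S}
  cell(1,3) baa: {S}
  cell(0,3) abaa: ∅

S ∉ T[0,3] ⇒ NO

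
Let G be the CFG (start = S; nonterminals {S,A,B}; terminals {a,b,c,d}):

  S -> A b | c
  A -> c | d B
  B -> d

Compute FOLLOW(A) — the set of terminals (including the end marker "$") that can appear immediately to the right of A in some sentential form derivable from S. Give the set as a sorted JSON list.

FIRST sets, iterate to fixpoint:
round 1:
  A via A→c: +{c}
  A via A→d B: +{d}
  B via B→d: +{d}
  S via S→A b: +{c,d}
  FIRST[S]={c,d}  FIRST[A]={c,d}  FIRST[B]={d}
round 2: — fixpoint
  FIRST[S]={c,d}  FIRST[A]={c,d}  FIRST[B]={d}

Compute FOLLOW by fixpoint:
FOLLOW(S) := {$}
round 1:
  S→A b: FOLLOW(A) ⊇ FIRST(b) = {b}; new: +{b}
  FOLLOW(S)={$}  FOLLOW(A)={b}  FOLLOW(B)={}
round 2:
  A→d B: FOLLOW(B) ⊇ FOLLOW(A) ⊇ {b}; new: +{b}
  FOLLOW(S)={$}  FOLLOW(A)={b}  FOLLOW(B)={b}
round 3: — fixpoint
  FOLLOW(S)={$}  FOLLOW(A)={b}  FOLLOW(B)={b}

FOLLOW(A) = ["b"]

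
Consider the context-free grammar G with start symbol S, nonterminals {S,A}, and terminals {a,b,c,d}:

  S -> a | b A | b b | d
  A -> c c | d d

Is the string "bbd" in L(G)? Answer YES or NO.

Convert to CNF:
  S -> T2 A | T2 T2 | a | d
  A -> T0 T0 | T1 T1
  T0 -> c
  T1 -> d
  T2 -> b

Fill CYK table bottom-up:
  T[0,0] 'b' = {T2}  orig:{}
  T[1,1] 'b' = {T2}  orig:{}
  T[2,2] 'd' = {S,T1}  orig:{S}
  T[0,1] 'bb' = {S}
  T[1,2] 'bd' = ∅
  T[0,2] 'bbd' = ∅

S ∉ T[0,2] ⇒ NO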